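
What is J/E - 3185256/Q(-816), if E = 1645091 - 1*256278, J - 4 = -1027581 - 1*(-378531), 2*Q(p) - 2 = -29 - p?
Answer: -2949320659850/365257819 ≈ -8074.6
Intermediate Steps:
Q(p) = -27/2 - p/2 (Q(p) = 1 + (-29 - p)/2 = 1 + (-29/2 - p/2) = -27/2 - p/2)
J = -649046 (J = 4 + (-1027581 - 1*(-378531)) = 4 + (-1027581 + 378531) = 4 - 649050 = -649046)
E = 1388813 (E = 1645091 - 256278 = 1388813)
J/E - 3185256/Q(-816) = -649046/1388813 - 3185256/(-27/2 - ½*(-816)) = -649046*1/1388813 - 3185256/(-27/2 + 408) = -649046/1388813 - 3185256/789/2 = -649046/1388813 - 3185256*2/789 = -649046/1388813 - 2123504/263 = -2949320659850/365257819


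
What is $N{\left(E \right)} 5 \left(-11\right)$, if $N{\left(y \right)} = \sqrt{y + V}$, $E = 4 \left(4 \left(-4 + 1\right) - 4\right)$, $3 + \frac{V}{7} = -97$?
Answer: $- 110 i \sqrt{191} \approx - 1520.2 i$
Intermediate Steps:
$V = -700$ ($V = -21 + 7 \left(-97\right) = -21 - 679 = -700$)
$E = -64$ ($E = 4 \left(4 \left(-3\right) - 4\right) = 4 \left(-12 - 4\right) = 4 \left(-16\right) = -64$)
$N{\left(y \right)} = \sqrt{-700 + y}$ ($N{\left(y \right)} = \sqrt{y - 700} = \sqrt{-700 + y}$)
$N{\left(E \right)} 5 \left(-11\right) = \sqrt{-700 - 64} \cdot 5 \left(-11\right) = \sqrt{-764} \left(-55\right) = 2 i \sqrt{191} \left(-55\right) = - 110 i \sqrt{191}$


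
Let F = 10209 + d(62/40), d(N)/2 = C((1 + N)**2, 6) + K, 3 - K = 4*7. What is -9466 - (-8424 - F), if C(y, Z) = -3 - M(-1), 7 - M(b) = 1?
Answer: 9099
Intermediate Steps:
M(b) = 6 (M(b) = 7 - 1*1 = 7 - 1 = 6)
C(y, Z) = -9 (C(y, Z) = -3 - 1*6 = -3 - 6 = -9)
K = -25 (K = 3 - 4*7 = 3 - 1*28 = 3 - 28 = -25)
d(N) = -68 (d(N) = 2*(-9 - 25) = 2*(-34) = -68)
F = 10141 (F = 10209 - 68 = 10141)
-9466 - (-8424 - F) = -9466 - (-8424 - 1*10141) = -9466 - (-8424 - 10141) = -9466 - 1*(-18565) = -9466 + 18565 = 9099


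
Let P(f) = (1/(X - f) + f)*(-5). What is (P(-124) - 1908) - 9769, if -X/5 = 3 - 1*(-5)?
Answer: -928793/84 ≈ -11057.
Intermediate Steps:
X = -40 (X = -5*(3 - 1*(-5)) = -5*(3 + 5) = -5*8 = -40)
P(f) = -5*f - 5/(-40 - f) (P(f) = (1/(-40 - f) + f)*(-5) = (f + 1/(-40 - f))*(-5) = -5*f - 5/(-40 - f))
(P(-124) - 1908) - 9769 = (5*(1 - 1*(-124)**2 - 40*(-124))/(40 - 124) - 1908) - 9769 = (5*(1 - 1*15376 + 4960)/(-84) - 1908) - 9769 = (5*(-1/84)*(1 - 15376 + 4960) - 1908) - 9769 = (5*(-1/84)*(-10415) - 1908) - 9769 = (52075/84 - 1908) - 9769 = -108197/84 - 9769 = -928793/84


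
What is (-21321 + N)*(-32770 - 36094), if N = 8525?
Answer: 881183744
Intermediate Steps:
(-21321 + N)*(-32770 - 36094) = (-21321 + 8525)*(-32770 - 36094) = -12796*(-68864) = 881183744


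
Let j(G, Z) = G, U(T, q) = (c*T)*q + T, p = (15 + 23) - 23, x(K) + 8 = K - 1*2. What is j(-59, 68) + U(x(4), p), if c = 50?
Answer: -4565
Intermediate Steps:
x(K) = -10 + K (x(K) = -8 + (K - 1*2) = -8 + (K - 2) = -8 + (-2 + K) = -10 + K)
p = 15 (p = 38 - 23 = 15)
U(T, q) = T + 50*T*q (U(T, q) = (50*T)*q + T = 50*T*q + T = T + 50*T*q)
j(-59, 68) + U(x(4), p) = -59 + (-10 + 4)*(1 + 50*15) = -59 - 6*(1 + 750) = -59 - 6*751 = -59 - 4506 = -4565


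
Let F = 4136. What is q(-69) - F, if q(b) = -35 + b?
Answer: -4240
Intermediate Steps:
q(-69) - F = (-35 - 69) - 1*4136 = -104 - 4136 = -4240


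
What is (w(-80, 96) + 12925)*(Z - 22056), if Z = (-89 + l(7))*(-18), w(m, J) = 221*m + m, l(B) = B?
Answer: 99504300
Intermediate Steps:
w(m, J) = 222*m
Z = 1476 (Z = (-89 + 7)*(-18) = -82*(-18) = 1476)
(w(-80, 96) + 12925)*(Z - 22056) = (222*(-80) + 12925)*(1476 - 22056) = (-17760 + 12925)*(-20580) = -4835*(-20580) = 99504300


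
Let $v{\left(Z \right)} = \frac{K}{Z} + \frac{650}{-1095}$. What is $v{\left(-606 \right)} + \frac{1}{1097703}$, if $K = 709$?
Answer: $- \frac{28546483571}{16186728438} \approx -1.7636$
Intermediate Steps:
$v{\left(Z \right)} = - \frac{130}{219} + \frac{709}{Z}$ ($v{\left(Z \right)} = \frac{709}{Z} + \frac{650}{-1095} = \frac{709}{Z} + 650 \left(- \frac{1}{1095}\right) = \frac{709}{Z} - \frac{130}{219} = - \frac{130}{219} + \frac{709}{Z}$)
$v{\left(-606 \right)} + \frac{1}{1097703} = \left(- \frac{130}{219} + \frac{709}{-606}\right) + \frac{1}{1097703} = \left(- \frac{130}{219} + 709 \left(- \frac{1}{606}\right)\right) + \frac{1}{1097703} = \left(- \frac{130}{219} - \frac{709}{606}\right) + \frac{1}{1097703} = - \frac{78017}{44238} + \frac{1}{1097703} = - \frac{28546483571}{16186728438}$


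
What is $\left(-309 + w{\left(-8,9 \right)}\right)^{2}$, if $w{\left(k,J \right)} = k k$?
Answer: $60025$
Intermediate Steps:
$w{\left(k,J \right)} = k^{2}$
$\left(-309 + w{\left(-8,9 \right)}\right)^{2} = \left(-309 + \left(-8\right)^{2}\right)^{2} = \left(-309 + 64\right)^{2} = \left(-245\right)^{2} = 60025$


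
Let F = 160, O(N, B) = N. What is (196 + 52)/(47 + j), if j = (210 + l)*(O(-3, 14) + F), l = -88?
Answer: 248/19201 ≈ 0.012916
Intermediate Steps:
j = 19154 (j = (210 - 88)*(-3 + 160) = 122*157 = 19154)
(196 + 52)/(47 + j) = (196 + 52)/(47 + 19154) = 248/19201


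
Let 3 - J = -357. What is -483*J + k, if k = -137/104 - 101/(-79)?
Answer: -1428598399/8216 ≈ -1.7388e+5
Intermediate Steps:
J = 360 (J = 3 - 1*(-357) = 3 + 357 = 360)
k = -319/8216 (k = -137*1/104 - 101*(-1/79) = -137/104 + 101/79 = -319/8216 ≈ -0.038827)
-483*J + k = -483*360 - 319/8216 = -173880 - 319/8216 = -1428598399/8216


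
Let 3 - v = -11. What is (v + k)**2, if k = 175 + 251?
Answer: 193600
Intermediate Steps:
v = 14 (v = 3 - 1*(-11) = 3 + 11 = 14)
k = 426
(v + k)**2 = (14 + 426)**2 = 440**2 = 193600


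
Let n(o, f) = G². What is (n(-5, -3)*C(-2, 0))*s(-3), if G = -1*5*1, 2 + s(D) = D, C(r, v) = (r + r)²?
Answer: -2000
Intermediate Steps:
C(r, v) = 4*r² (C(r, v) = (2*r)² = 4*r²)
s(D) = -2 + D
G = -5 (G = -5*1 = -5)
n(o, f) = 25 (n(o, f) = (-5)² = 25)
(n(-5, -3)*C(-2, 0))*s(-3) = (25*(4*(-2)²))*(-2 - 3) = (25*(4*4))*(-5) = (25*16)*(-5) = 400*(-5) = -2000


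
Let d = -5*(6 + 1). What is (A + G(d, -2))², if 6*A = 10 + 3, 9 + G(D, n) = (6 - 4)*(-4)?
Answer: 7921/36 ≈ 220.03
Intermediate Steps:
d = -35 (d = -5*7 = -35)
G(D, n) = -17 (G(D, n) = -9 + (6 - 4)*(-4) = -9 + 2*(-4) = -9 - 8 = -17)
A = 13/6 (A = (10 + 3)/6 = (⅙)*13 = 13/6 ≈ 2.1667)
(A + G(d, -2))² = (13/6 - 17)² = (-89/6)² = 7921/36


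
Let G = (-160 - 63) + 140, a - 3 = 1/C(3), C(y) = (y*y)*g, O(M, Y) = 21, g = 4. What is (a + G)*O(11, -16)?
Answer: -20153/12 ≈ -1679.4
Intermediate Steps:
C(y) = 4*y² (C(y) = (y*y)*4 = y²*4 = 4*y²)
a = 109/36 (a = 3 + 1/(4*3²) = 3 + 1/(4*9) = 3 + 1/36 = 109/36 ≈ 3.0278)
G = -83 (G = -223 + 140 = -83)
(a + G)*O(11, -16) = (109/36 - 83)*21 = -2879/36*21 = -20153/12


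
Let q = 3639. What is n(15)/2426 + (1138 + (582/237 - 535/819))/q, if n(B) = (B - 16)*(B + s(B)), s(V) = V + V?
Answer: 138758083/470893878 ≈ 0.29467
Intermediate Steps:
s(V) = 2*V
n(B) = 3*B*(-16 + B) (n(B) = (B - 16)*(B + 2*B) = (-16 + B)*(3*B) = 3*B*(-16 + B))
n(15)/2426 + (1138 + (582/237 - 535/819))/q = (3*15*(-16 + 15))/2426 + (1138 + (582/237 - 535/819))/3639 = (3*15*(-1))*(1/2426) + (1138 + (582*(1/237) - 535*1/819))*(1/3639) = -45*1/2426 + (1138 + (194/79 - 535/819))*(1/3639) = -45/2426 + (1138 + 116621/64701)*(1/3639) = -45/2426 + (73746359/64701)*(1/3639) = -45/2426 + 73746359/235446939 = 138758083/470893878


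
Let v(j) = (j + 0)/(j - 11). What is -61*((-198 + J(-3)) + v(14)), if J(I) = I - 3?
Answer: 36478/3 ≈ 12159.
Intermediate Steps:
J(I) = -3 + I
v(j) = j/(-11 + j)
-61*((-198 + J(-3)) + v(14)) = -61*((-198 + (-3 - 3)) + 14/(-11 + 14)) = -61*((-198 - 6) + 14/3) = -61*(-204 + 14*(⅓)) = -61*(-204 + 14/3) = -61*(-598/3) = 36478/3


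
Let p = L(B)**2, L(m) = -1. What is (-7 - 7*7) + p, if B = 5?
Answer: -55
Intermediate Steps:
p = 1 (p = (-1)**2 = 1)
(-7 - 7*7) + p = (-7 - 7*7) + 1 = (-7 - 49) + 1 = -56 + 1 = -55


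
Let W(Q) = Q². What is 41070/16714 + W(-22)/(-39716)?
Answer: 202880818/82976653 ≈ 2.4450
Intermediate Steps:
41070/16714 + W(-22)/(-39716) = 41070/16714 + (-22)²/(-39716) = 41070*(1/16714) + 484*(-1/39716) = 20535/8357 - 121/9929 = 202880818/82976653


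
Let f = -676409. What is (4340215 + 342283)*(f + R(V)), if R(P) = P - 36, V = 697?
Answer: -3164188658504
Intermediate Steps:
R(P) = -36 + P
(4340215 + 342283)*(f + R(V)) = (4340215 + 342283)*(-676409 + (-36 + 697)) = 4682498*(-676409 + 661) = 4682498*(-675748) = -3164188658504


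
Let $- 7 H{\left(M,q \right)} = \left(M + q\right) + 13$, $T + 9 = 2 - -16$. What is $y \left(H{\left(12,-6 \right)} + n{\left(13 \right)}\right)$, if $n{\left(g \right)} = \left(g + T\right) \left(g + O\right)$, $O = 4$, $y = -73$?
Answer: $- \frac{189727}{7} \approx -27104.0$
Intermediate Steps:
$T = 9$ ($T = -9 + \left(2 - -16\right) = -9 + \left(2 + 16\right) = -9 + 18 = 9$)
$H{\left(M,q \right)} = - \frac{13}{7} - \frac{M}{7} - \frac{q}{7}$ ($H{\left(M,q \right)} = - \frac{\left(M + q\right) + 13}{7} = - \frac{13 + M + q}{7} = - \frac{13}{7} - \frac{M}{7} - \frac{q}{7}$)
$n{\left(g \right)} = \left(4 + g\right) \left(9 + g\right)$ ($n{\left(g \right)} = \left(g + 9\right) \left(g + 4\right) = \left(9 + g\right) \left(4 + g\right) = \left(4 + g\right) \left(9 + g\right)$)
$y \left(H{\left(12,-6 \right)} + n{\left(13 \right)}\right) = - 73 \left(\left(- \frac{13}{7} - \frac{12}{7} - - \frac{6}{7}\right) + \left(36 + 13^{2} + 13 \cdot 13\right)\right) = - 73 \left(\left(- \frac{13}{7} - \frac{12}{7} + \frac{6}{7}\right) + \left(36 + 169 + 169\right)\right) = - 73 \left(- \frac{19}{7} + 374\right) = \left(-73\right) \frac{2599}{7} = - \frac{189727}{7}$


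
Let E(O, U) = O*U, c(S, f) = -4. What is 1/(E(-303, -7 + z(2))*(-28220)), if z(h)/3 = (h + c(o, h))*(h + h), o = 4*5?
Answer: -1/265070460 ≈ -3.7726e-9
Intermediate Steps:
o = 20
z(h) = 6*h*(-4 + h) (z(h) = 3*((h - 4)*(h + h)) = 3*((-4 + h)*(2*h)) = 3*(2*h*(-4 + h)) = 6*h*(-4 + h))
1/(E(-303, -7 + z(2))*(-28220)) = 1/(-303*(-7 + 6*2*(-4 + 2))*(-28220)) = -1/28220/(-303*(-7 + 6*2*(-2))) = -1/28220/(-303*(-7 - 24)) = -1/28220/(-303*(-31)) = -1/28220/9393 = (1/9393)*(-1/28220) = -1/265070460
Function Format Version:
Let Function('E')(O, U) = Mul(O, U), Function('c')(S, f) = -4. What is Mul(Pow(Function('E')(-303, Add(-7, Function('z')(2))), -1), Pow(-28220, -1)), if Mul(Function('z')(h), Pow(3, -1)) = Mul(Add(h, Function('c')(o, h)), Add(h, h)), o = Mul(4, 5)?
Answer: Rational(-1, 265070460) ≈ -3.7726e-9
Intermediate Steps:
o = 20
Function('z')(h) = Mul(6, h, Add(-4, h)) (Function('z')(h) = Mul(3, Mul(Add(h, -4), Add(h, h))) = Mul(3, Mul(Add(-4, h), Mul(2, h))) = Mul(3, Mul(2, h, Add(-4, h))) = Mul(6, h, Add(-4, h)))
Mul(Pow(Function('E')(-303, Add(-7, Function('z')(2))), -1), Pow(-28220, -1)) = Mul(Pow(Mul(-303, Add(-7, Mul(6, 2, Add(-4, 2)))), -1), Pow(-28220, -1)) = Mul(Pow(Mul(-303, Add(-7, Mul(6, 2, -2))), -1), Rational(-1, 28220)) = Mul(Pow(Mul(-303, Add(-7, -24)), -1), Rational(-1, 28220)) = Mul(Pow(Mul(-303, -31), -1), Rational(-1, 28220)) = Mul(Pow(9393, -1), Rational(-1, 28220)) = Mul(Rational(1, 9393), Rational(-1, 28220)) = Rational(-1, 265070460)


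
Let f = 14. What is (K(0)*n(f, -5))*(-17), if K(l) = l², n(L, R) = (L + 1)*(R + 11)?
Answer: 0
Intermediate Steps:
n(L, R) = (1 + L)*(11 + R)
(K(0)*n(f, -5))*(-17) = (0²*(11 - 5 + 11*14 + 14*(-5)))*(-17) = (0*(11 - 5 + 154 - 70))*(-17) = (0*90)*(-17) = 0*(-17) = 0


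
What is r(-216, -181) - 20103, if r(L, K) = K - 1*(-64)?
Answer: -20220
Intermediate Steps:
r(L, K) = 64 + K (r(L, K) = K + 64 = 64 + K)
r(-216, -181) - 20103 = (64 - 181) - 20103 = -117 - 20103 = -20220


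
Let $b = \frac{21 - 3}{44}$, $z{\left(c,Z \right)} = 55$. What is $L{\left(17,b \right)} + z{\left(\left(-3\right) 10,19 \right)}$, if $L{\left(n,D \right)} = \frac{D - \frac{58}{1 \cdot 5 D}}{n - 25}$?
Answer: $\frac{463267}{7920} \approx 58.493$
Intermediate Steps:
$b = \frac{9}{22}$ ($b = \left(21 - 3\right) \frac{1}{44} = 18 \cdot \frac{1}{44} = \frac{9}{22} \approx 0.40909$)
$L{\left(n,D \right)} = \frac{D - \frac{58}{5 D}}{-25 + n}$
$L{\left(17,b \right)} + z{\left(\left(-3\right) 10,19 \right)} = \frac{- \frac{58}{5} + \left(\frac{9}{22}\right)^{2}}{\frac{9}{22} \left(-25 + 17\right)} + 55 = \frac{22 \left(- \frac{58}{5} + \frac{81}{484}\right)}{9 \left(-8\right)} + 55 = \frac{22}{9} \left(- \frac{1}{8}\right) \left(- \frac{27667}{2420}\right) + 55 = \frac{27667}{7920} + 55 = \frac{463267}{7920}$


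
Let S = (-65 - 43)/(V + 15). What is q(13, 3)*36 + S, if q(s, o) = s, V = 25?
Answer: 4653/10 ≈ 465.30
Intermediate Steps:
S = -27/10 (S = (-65 - 43)/(25 + 15) = -108/40 = -108*1/40 = -27/10 ≈ -2.7000)
q(13, 3)*36 + S = 13*36 - 27/10 = 468 - 27/10 = 4653/10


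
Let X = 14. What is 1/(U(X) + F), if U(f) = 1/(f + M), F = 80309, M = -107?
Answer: 93/7468736 ≈ 1.2452e-5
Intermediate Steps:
U(f) = 1/(-107 + f) (U(f) = 1/(f - 107) = 1/(-107 + f))
1/(U(X) + F) = 1/(1/(-107 + 14) + 80309) = 1/(1/(-93) + 80309) = 1/(-1/93 + 80309) = 1/(7468736/93) = 93/7468736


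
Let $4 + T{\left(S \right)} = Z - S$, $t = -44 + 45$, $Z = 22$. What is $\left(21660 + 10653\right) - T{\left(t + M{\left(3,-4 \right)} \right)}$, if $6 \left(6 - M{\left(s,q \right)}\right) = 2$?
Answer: $\frac{96905}{3} \approx 32302.0$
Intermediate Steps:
$M{\left(s,q \right)} = \frac{17}{3}$ ($M{\left(s,q \right)} = 6 - \frac{1}{3} = \frac{17}{3}$)
$t = 1$
$T{\left(S \right)} = 18 - S$ ($T{\left(S \right)} = -4 - \left(-22 + S\right) = 18 - S$)
$\left(21660 + 10653\right) - T{\left(t + M{\left(3,-4 \right)} \right)} = \left(21660 + 10653\right) - \left(18 - \left(1 + \frac{17}{3}\right)\right) = 32313 - \left(18 - \frac{20}{3}\right) = 32313 - \frac{34}{3} = \frac{96905}{3}$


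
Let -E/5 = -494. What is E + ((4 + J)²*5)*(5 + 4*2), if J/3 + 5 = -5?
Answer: 46410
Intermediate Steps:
J = -30 (J = -15 + 3*(-5) = -15 - 15 = -30)
E = 2470 (E = -5*(-494) = 2470)
E + ((4 + J)²*5)*(5 + 4*2) = 2470 + ((4 - 30)²*5)*(5 + 4*2) = 2470 + ((-26)²*5)*(5 + 8) = 2470 + (676*5)*13 = 2470 + 3380*13 = 2470 + 43940 = 46410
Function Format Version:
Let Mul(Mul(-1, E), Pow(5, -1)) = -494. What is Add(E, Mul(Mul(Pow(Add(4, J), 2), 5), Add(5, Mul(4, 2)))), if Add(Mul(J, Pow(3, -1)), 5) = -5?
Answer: 46410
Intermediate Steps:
J = -30 (J = Add(-15, Mul(3, -5)) = Add(-15, -15) = -30)
E = 2470 (E = Mul(-5, -494) = 2470)
Add(E, Mul(Mul(Pow(Add(4, J), 2), 5), Add(5, Mul(4, 2)))) = Add(2470, Mul(Mul(Pow(Add(4, -30), 2), 5), Add(5, Mul(4, 2)))) = Add(2470, Mul(Mul(Pow(-26, 2), 5), Add(5, 8))) = Add(2470, Mul(Mul(676, 5), 13)) = Add(2470, Mul(3380, 13)) = Add(2470, 43940) = 46410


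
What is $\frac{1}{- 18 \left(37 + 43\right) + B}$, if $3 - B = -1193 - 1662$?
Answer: $\frac{1}{1418} \approx 0.00070522$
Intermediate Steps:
$B = 2858$ ($B = 3 - \left(-1193 - 1662\right) = 3 - -2855 = 3 + 2855 = 2858$)
$\frac{1}{- 18 \left(37 + 43\right) + B} = \frac{1}{- 18 \left(37 + 43\right) + 2858} = \frac{1}{\left(-18\right) 80 + 2858} = \frac{1}{-1440 + 2858} = \frac{1}{1418}$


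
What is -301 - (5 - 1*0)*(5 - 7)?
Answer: -291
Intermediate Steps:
-301 - (5 - 1*0)*(5 - 7) = -301 - (5 + 0)*(-2) = -301 - 5*(-2) = -301 - 1*(-10) = -301 + 10 = -291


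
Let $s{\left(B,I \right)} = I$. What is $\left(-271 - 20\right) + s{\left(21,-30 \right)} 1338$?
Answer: $-40431$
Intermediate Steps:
$\left(-271 - 20\right) + s{\left(21,-30 \right)} 1338 = \left(-271 - 20\right) - 40140 = -291 - 40140 = -40431$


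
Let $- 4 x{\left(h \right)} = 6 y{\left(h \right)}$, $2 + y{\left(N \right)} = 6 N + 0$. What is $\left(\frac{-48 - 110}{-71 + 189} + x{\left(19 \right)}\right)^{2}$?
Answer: $\frac{99820081}{3481} \approx 28676.0$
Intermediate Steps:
$y{\left(N \right)} = -2 + 6 N$ ($y{\left(N \right)} = -2 + \left(6 N + 0\right) = -2 + 6 N$)
$x{\left(h \right)} = 3 - 9 h$ ($x{\left(h \right)} = - \frac{6 \left(-2 + 6 h\right)}{4} = - \frac{-12 + 36 h}{4} = 3 - 9 h$)
$\left(\frac{-48 - 110}{-71 + 189} + x{\left(19 \right)}\right)^{2} = \left(\frac{-48 - 110}{-71 + 189} + \left(3 - 171\right)\right)^{2} = \left(- \frac{158}{118} + \left(3 - 171\right)\right)^{2} = \left(\left(-158\right) \frac{1}{118} - 168\right)^{2} = \left(- \frac{79}{59} - 168\right)^{2} = \left(- \frac{9991}{59}\right)^{2} = \frac{99820081}{3481}$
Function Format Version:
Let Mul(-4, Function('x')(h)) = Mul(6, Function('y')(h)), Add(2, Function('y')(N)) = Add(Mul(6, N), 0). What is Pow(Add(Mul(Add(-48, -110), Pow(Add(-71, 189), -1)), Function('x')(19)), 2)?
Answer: Rational(99820081, 3481) ≈ 28676.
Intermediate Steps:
Function('y')(N) = Add(-2, Mul(6, N)) (Function('y')(N) = Add(-2, Add(Mul(6, N), 0)) = Add(-2, Mul(6, N)))
Function('x')(h) = Add(3, Mul(-9, h)) (Function('x')(h) = Mul(Rational(-1, 4), Mul(6, Add(-2, Mul(6, h)))) = Mul(Rational(-1, 4), Add(-12, Mul(36, h))) = Add(3, Mul(-9, h)))
Pow(Add(Mul(Add(-48, -110), Pow(Add(-71, 189), -1)), Function('x')(19)), 2) = Pow(Add(Mul(Add(-48, -110), Pow(Add(-71, 189), -1)), Add(3, Mul(-9, 19))), 2) = Pow(Add(Mul(-158, Pow(118, -1)), Add(3, -171)), 2) = Pow(Add(Mul(-158, Rational(1, 118)), -168), 2) = Pow(Add(Rational(-79, 59), -168), 2) = Pow(Rational(-9991, 59), 2) = Rational(99820081, 3481)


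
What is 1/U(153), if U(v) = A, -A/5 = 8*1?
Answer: -1/40 ≈ -0.025000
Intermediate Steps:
A = -40 ≈ -40.000
U(v) = -40
1/U(153) = 1/(-40) = -1/40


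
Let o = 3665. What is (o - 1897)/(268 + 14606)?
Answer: 884/7437 ≈ 0.11887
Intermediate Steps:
(o - 1897)/(268 + 14606) = (3665 - 1897)/(268 + 14606) = 1768/14874 = 1768*(1/14874) = 884/7437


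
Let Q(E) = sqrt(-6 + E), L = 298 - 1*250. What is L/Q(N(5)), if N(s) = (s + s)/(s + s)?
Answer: -48*I*sqrt(5)/5 ≈ -21.466*I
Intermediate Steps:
N(s) = 1 (N(s) = (2*s)/((2*s)) = (2*s)*(1/(2*s)) = 1)
L = 48 (L = 298 - 250 = 48)
L/Q(N(5)) = 48/(sqrt(-6 + 1)) = 48/(sqrt(-5)) = 48/((I*sqrt(5))) = 48*(-I*sqrt(5)/5) = -48*I*sqrt(5)/5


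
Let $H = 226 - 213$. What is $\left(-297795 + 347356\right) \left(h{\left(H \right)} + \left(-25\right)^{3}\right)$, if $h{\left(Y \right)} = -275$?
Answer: $-788019900$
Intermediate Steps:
$H = 13$ ($H = 226 - 213 = 13$)
$\left(-297795 + 347356\right) \left(h{\left(H \right)} + \left(-25\right)^{3}\right) = \left(-297795 + 347356\right) \left(-275 + \left(-25\right)^{3}\right) = 49561 \left(-275 - 15625\right) = 49561 \left(-15900\right) = -788019900$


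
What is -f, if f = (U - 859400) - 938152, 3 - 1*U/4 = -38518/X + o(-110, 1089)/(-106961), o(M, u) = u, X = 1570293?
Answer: 301914992041958920/167960109573 ≈ 1.7975e+6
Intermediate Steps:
U = 2038841206376/167960109573 (U = 12 - 4*(-38518/1570293 + 1089/(-106961)) = 12 - 4*(-38518*1/1570293 + 1089*(-1/106961)) = 12 - 4*(-38518/1570293 - 1089/106961) = 12 - 4*(-5829972875/167960109573) = 12 + 23319891500/167960109573 = 2038841206376/167960109573 ≈ 12.139)
f = -301914992041958920/167960109573 (f = (2038841206376/167960109573 - 859400) - 938152 = -144342879325829824/167960109573 - 938152 = -301914992041958920/167960109573 ≈ -1.7975e+6)
-f = -1*(-301914992041958920/167960109573) = 301914992041958920/167960109573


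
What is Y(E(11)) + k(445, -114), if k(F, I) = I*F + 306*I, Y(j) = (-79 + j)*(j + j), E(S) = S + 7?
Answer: -87810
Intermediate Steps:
E(S) = 7 + S
Y(j) = 2*j*(-79 + j) (Y(j) = (-79 + j)*(2*j) = 2*j*(-79 + j))
k(F, I) = 306*I + F*I (k(F, I) = F*I + 306*I = 306*I + F*I)
Y(E(11)) + k(445, -114) = 2*(7 + 11)*(-79 + (7 + 11)) - 114*(306 + 445) = 2*18*(-79 + 18) - 114*751 = 2*18*(-61) - 85614 = -2196 - 85614 = -87810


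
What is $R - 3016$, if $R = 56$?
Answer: $-2960$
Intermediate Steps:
$R - 3016 = 56 - 3016 = -2960$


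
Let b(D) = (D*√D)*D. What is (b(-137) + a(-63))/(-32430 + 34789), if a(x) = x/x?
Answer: 1/2359 + 18769*I*√137/2359 ≈ 0.00042391 + 93.127*I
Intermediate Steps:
a(x) = 1
b(D) = D^(5/2) (b(D) = D^(3/2)*D = D^(5/2))
(b(-137) + a(-63))/(-32430 + 34789) = ((-137)^(5/2) + 1)/(-32430 + 34789) = (18769*I*√137 + 1)/2359 = (1 + 18769*I*√137)*(1/2359) = 1/2359 + 18769*I*√137/2359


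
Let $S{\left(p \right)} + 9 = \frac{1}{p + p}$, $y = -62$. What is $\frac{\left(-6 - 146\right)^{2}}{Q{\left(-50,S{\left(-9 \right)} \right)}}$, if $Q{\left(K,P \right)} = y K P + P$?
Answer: $- \frac{415872}{505463} \approx -0.82275$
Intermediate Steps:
$S{\left(p \right)} = -9 + \frac{1}{2 p}$ ($S{\left(p \right)} = -9 + \frac{1}{p + p} = -9 + \frac{1}{2 p}$)
$Q{\left(K,P \right)} = P - 62 K P$ ($Q{\left(K,P \right)} = - 62 K P + P = P - 62 K P$)
$\frac{\left(-6 - 146\right)^{2}}{Q{\left(-50,S{\left(-9 \right)} \right)}} = \frac{\left(-6 - 146\right)^{2}}{\left(-9 + \frac{1}{2 \left(-9\right)}\right) \left(1 - -3100\right)} = \frac{\left(-152\right)^{2}}{\left(-9 + \frac{1}{2} \left(- \frac{1}{9}\right)\right) \left(1 + 3100\right)} = \frac{23104}{\left(-9 - \frac{1}{18}\right) 3101} = \frac{23104}{\left(- \frac{163}{18}\right) 3101} = \frac{23104}{- \frac{505463}{18}} = 23104 \left(- \frac{18}{505463}\right) = - \frac{415872}{505463}$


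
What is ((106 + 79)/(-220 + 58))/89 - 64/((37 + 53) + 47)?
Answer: -948097/1975266 ≈ -0.47998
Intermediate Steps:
((106 + 79)/(-220 + 58))/89 - 64/((37 + 53) + 47) = (185/(-162))*(1/89) - 64/(90 + 47) = (185*(-1/162))*(1/89) - 64/137 = -185/162*1/89 - 64*1/137 = -185/14418 - 64/137 = -948097/1975266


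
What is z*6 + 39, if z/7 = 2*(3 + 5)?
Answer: 711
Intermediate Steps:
z = 112 (z = 7*(2*(3 + 5)) = 7*(2*8) = 7*16 = 112)
z*6 + 39 = 112*6 + 39 = 672 + 39 = 711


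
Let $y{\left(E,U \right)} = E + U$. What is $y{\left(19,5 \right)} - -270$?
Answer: $294$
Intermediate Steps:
$y{\left(19,5 \right)} - -270 = \left(19 + 5\right) - -270 = 24 + 270 = 294$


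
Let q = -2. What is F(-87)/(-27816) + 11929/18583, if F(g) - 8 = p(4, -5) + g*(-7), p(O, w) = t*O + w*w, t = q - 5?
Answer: 160203551/258452364 ≈ 0.61986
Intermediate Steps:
t = -7 (t = -2 - 5 = -7)
p(O, w) = w² - 7*O (p(O, w) = -7*O + w*w = -7*O + w² = w² - 7*O)
F(g) = 5 - 7*g (F(g) = 8 + (((-5)² - 7*4) + g*(-7)) = 8 + ((25 - 28) - 7*g) = 8 + (-3 - 7*g) = 5 - 7*g)
F(-87)/(-27816) + 11929/18583 = (5 - 7*(-87))/(-27816) + 11929/18583 = (5 + 609)*(-1/27816) + 11929*(1/18583) = 614*(-1/27816) + 11929/18583 = -307/13908 + 11929/18583 = 160203551/258452364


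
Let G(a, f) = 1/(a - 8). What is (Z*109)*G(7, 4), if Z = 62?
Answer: -6758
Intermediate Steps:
G(a, f) = 1/(-8 + a)
(Z*109)*G(7, 4) = (62*109)/(-8 + 7) = 6758/(-1) = 6758*(-1) = -6758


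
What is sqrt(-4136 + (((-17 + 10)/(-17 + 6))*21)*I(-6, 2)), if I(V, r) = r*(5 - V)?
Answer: I*sqrt(3842) ≈ 61.984*I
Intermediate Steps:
sqrt(-4136 + (((-17 + 10)/(-17 + 6))*21)*I(-6, 2)) = sqrt(-4136 + (((-17 + 10)/(-17 + 6))*21)*(2*(5 - 1*(-6)))) = sqrt(-4136 + (-7/(-11)*21)*(2*(5 + 6))) = sqrt(-4136 + (-7*(-1/11)*21)*(2*11)) = sqrt(-4136 + ((7/11)*21)*22) = sqrt(-4136 + (147/11)*22) = sqrt(-4136 + 294) = sqrt(-3842) = I*sqrt(3842)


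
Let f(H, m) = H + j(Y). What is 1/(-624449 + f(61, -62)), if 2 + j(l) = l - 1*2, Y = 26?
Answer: -1/624366 ≈ -1.6016e-6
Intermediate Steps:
j(l) = -4 + l (j(l) = -2 + (l - 1*2) = -2 + (l - 2) = -2 + (-2 + l) = -4 + l)
f(H, m) = 22 + H (f(H, m) = H + (-4 + 26) = H + 22 = 22 + H)
1/(-624449 + f(61, -62)) = 1/(-624449 + (22 + 61)) = 1/(-624449 + 83) = 1/(-624366) = -1/624366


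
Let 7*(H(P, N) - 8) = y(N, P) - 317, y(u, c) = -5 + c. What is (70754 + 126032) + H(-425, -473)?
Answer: 1376811/7 ≈ 1.9669e+5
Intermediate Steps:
H(P, N) = -38 + P/7 (H(P, N) = 8 + ((-5 + P) - 317)/7 = 8 + (-322 + P)/7 = 8 + (-46 + P/7) = -38 + P/7)
(70754 + 126032) + H(-425, -473) = (70754 + 126032) + (-38 + (⅐)*(-425)) = 196786 + (-38 - 425/7) = 196786 - 691/7 = 1376811/7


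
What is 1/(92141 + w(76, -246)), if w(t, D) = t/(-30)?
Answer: 15/1382077 ≈ 1.0853e-5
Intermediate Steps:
w(t, D) = -t/30 (w(t, D) = t*(-1/30) = -t/30)
1/(92141 + w(76, -246)) = 1/(92141 - 1/30*76) = 1/(92141 - 38/15) = 1/(1382077/15) = 15/1382077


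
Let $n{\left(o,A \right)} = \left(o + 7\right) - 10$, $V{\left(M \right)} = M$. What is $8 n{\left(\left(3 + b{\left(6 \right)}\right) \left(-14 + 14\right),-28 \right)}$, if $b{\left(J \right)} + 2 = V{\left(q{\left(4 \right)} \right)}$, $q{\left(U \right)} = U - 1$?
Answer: $-24$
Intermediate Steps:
$q{\left(U \right)} = -1 + U$ ($q{\left(U \right)} = U - 1 = -1 + U$)
$b{\left(J \right)} = 1$ ($b{\left(J \right)} = -2 + \left(-1 + 4\right) = -2 + 3 = 1$)
$n{\left(o,A \right)} = -3 + o$ ($n{\left(o,A \right)} = \left(7 + o\right) - 10 = -3 + o$)
$8 n{\left(\left(3 + b{\left(6 \right)}\right) \left(-14 + 14\right),-28 \right)} = 8 \left(-3 + \left(3 + 1\right) \left(-14 + 14\right)\right) = 8 \left(-3 + 4 \cdot 0\right) = 8 \left(-3 + 0\right) = 8 \left(-3\right) = -24$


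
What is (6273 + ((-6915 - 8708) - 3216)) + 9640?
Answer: -2926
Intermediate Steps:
(6273 + ((-6915 - 8708) - 3216)) + 9640 = (6273 + (-15623 - 3216)) + 9640 = (6273 - 18839) + 9640 = -12566 + 9640 = -2926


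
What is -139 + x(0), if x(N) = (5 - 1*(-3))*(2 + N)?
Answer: -123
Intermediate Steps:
x(N) = 16 + 8*N (x(N) = (5 + 3)*(2 + N) = 8*(2 + N) = 16 + 8*N)
-139 + x(0) = -139 + (16 + 8*0) = -139 + (16 + 0) = -139 + 16 = -123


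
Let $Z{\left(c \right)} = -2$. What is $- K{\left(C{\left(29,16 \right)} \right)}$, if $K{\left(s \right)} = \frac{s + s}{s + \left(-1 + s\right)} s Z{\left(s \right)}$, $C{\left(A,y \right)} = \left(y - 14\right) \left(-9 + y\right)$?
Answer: $\frac{784}{27} \approx 29.037$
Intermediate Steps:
$C{\left(A,y \right)} = \left(-14 + y\right) \left(-9 + y\right)$
$K{\left(s \right)} = - \frac{4 s^{2}}{-1 + 2 s}$ ($K{\left(s \right)} = \frac{s + s}{s + \left(-1 + s\right)} s \left(-2\right) = \frac{2 s}{-1 + 2 s} s \left(-2\right) = \frac{2 s^{2}}{-1 + 2 s} \left(-2\right) = - \frac{4 s^{2}}{-1 + 2 s}$)
$- K{\left(C{\left(29,16 \right)} \right)} = - \frac{\left(-4\right) \left(126 + 16^{2} - 368\right)^{2}}{-1 + 2 \left(126 + 16^{2} - 368\right)} = - \frac{\left(-4\right) \left(126 + 256 - 368\right)^{2}}{-1 + 2 \left(126 + 256 - 368\right)} = - \frac{\left(-4\right) 14^{2}}{-1 + 2 \cdot 14} = - \frac{\left(-4\right) 196}{-1 + 28} = - \frac{\left(-4\right) 196}{27} = \left(-1\right) \left(- \frac{784}{27}\right) = \frac{784}{27}$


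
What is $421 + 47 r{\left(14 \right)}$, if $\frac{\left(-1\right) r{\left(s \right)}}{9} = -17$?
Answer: $7612$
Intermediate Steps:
$r{\left(s \right)} = 153$ ($r{\left(s \right)} = \left(-9\right) \left(-17\right) = 153$)
$421 + 47 r{\left(14 \right)} = 421 + 47 \cdot 153 = 421 + 7191 = 7612$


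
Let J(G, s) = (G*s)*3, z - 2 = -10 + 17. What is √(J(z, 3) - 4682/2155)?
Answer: √366076315/2155 ≈ 8.8785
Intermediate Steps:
z = 9 (z = 2 + (-10 + 17) = 2 + 7 = 9)
J(G, s) = 3*G*s
√(J(z, 3) - 4682/2155) = √(3*9*3 - 4682/2155) = √(81 - 4682*1/2155) = √(81 - 4682/2155) = √(169873/2155) = √366076315/2155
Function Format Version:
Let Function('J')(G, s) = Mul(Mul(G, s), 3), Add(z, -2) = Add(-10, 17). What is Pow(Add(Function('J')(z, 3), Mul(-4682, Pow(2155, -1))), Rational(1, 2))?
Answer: Mul(Rational(1, 2155), Pow(366076315, Rational(1, 2))) ≈ 8.8785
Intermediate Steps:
z = 9 (z = Add(2, Add(-10, 17)) = Add(2, 7) = 9)
Function('J')(G, s) = Mul(3, G, s)
Pow(Add(Function('J')(z, 3), Mul(-4682, Pow(2155, -1))), Rational(1, 2)) = Pow(Add(Mul(3, 9, 3), Mul(-4682, Pow(2155, -1))), Rational(1, 2)) = Pow(Add(81, Mul(-4682, Rational(1, 2155))), Rational(1, 2)) = Pow(Add(81, Rational(-4682, 2155)), Rational(1, 2)) = Pow(Rational(169873, 2155), Rational(1, 2)) = Mul(Rational(1, 2155), Pow(366076315, Rational(1, 2)))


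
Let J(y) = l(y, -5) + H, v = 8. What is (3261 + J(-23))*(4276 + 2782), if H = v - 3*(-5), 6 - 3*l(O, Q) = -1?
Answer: 69584822/3 ≈ 2.3195e+7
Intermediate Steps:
l(O, Q) = 7/3 (l(O, Q) = 2 - 1/3*(-1) = 2 + 1/3 = 7/3)
H = 23 (H = 8 - 3*(-5) = 8 - 1*(-15) = 8 + 15 = 23)
J(y) = 76/3 (J(y) = 7/3 + 23 = 76/3)
(3261 + J(-23))*(4276 + 2782) = (3261 + 76/3)*(4276 + 2782) = (9859/3)*7058 = 69584822/3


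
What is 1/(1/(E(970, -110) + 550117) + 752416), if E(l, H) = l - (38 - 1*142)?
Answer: 551191/414724927457 ≈ 1.3291e-6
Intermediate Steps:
E(l, H) = 104 + l (E(l, H) = l - (38 - 142) = l - 1*(-104) = l + 104 = 104 + l)
1/(1/(E(970, -110) + 550117) + 752416) = 1/(1/((104 + 970) + 550117) + 752416) = 1/(1/(1074 + 550117) + 752416) = 1/(1/551191 + 752416) = 1/(414724927457/551191) = 551191/414724927457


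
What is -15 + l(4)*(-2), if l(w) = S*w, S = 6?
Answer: -63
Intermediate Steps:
l(w) = 6*w
-15 + l(4)*(-2) = -15 + (6*4)*(-2) = -15 + 24*(-2) = -15 - 48 = -63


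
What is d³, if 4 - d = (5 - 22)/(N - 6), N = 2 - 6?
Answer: 12167/1000 ≈ 12.167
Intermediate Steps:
N = -4
d = 23/10 (d = 4 - (5 - 22)/(-4 - 6) = 4 - (-17)/(-10) = 4 - (-17)*(-1)/10 = 4 - 1*17/10 = 4 - 17/10 = 23/10 ≈ 2.3000)
d³ = (23/10)³ = 12167/1000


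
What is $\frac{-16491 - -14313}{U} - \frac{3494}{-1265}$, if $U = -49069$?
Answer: $\frac{174202256}{62072285} \approx 2.8064$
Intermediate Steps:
$\frac{-16491 - -14313}{U} - \frac{3494}{-1265} = \frac{-16491 - -14313}{-49069} - \frac{3494}{-1265} = \left(-16491 + 14313\right) \left(- \frac{1}{49069}\right) - - \frac{3494}{1265} = \left(-2178\right) \left(- \frac{1}{49069}\right) + \frac{3494}{1265} = \frac{2178}{49069} + \frac{3494}{1265} = \frac{174202256}{62072285}$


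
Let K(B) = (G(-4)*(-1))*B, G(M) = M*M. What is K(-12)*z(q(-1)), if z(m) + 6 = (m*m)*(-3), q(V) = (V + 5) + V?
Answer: -6336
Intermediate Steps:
G(M) = M**2
q(V) = 5 + 2*V (q(V) = (5 + V) + V = 5 + 2*V)
z(m) = -6 - 3*m**2 (z(m) = -6 + (m*m)*(-3) = -6 + m**2*(-3) = -6 - 3*m**2)
K(B) = -16*B (K(B) = ((-4)**2*(-1))*B = (16*(-1))*B = -16*B)
K(-12)*z(q(-1)) = (-16*(-12))*(-6 - 3*(5 + 2*(-1))**2) = 192*(-6 - 3*(5 - 2)**2) = 192*(-6 - 3*3**2) = 192*(-6 - 3*9) = 192*(-6 - 27) = 192*(-33) = -6336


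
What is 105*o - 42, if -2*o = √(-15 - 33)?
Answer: -42 - 210*I*√3 ≈ -42.0 - 363.73*I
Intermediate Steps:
o = -2*I*√3 (o = -√(-15 - 33)/2 = -2*I*√3 ≈ -3.4641*I)
105*o - 42 = 105*(-2*I*√3) - 42 = -210*I*√3 - 42 = -42 - 210*I*√3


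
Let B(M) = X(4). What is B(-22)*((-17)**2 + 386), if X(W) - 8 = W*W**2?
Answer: 48600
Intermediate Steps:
X(W) = 8 + W**3 (X(W) = 8 + W*W**2 = 8 + W**3)
B(M) = 72 (B(M) = 8 + 4**3 = 8 + 64 = 72)
B(-22)*((-17)**2 + 386) = 72*((-17)**2 + 386) = 72*(289 + 386) = 72*675 = 48600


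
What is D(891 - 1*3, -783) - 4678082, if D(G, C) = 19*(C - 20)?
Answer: -4693339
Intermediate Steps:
D(G, C) = -380 + 19*C (D(G, C) = 19*(-20 + C) = -380 + 19*C)
D(891 - 1*3, -783) - 4678082 = (-380 + 19*(-783)) - 4678082 = (-380 - 14877) - 4678082 = -15257 - 4678082 = -4693339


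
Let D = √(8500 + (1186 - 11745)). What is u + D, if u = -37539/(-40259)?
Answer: 37539/40259 + I*√2059 ≈ 0.93244 + 45.376*I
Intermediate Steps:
u = 37539/40259 (u = -37539*(-1/40259) = 37539/40259 ≈ 0.93244)
D = I*√2059 (D = √(8500 - 10559) = √(-2059) = I*√2059 ≈ 45.376*I)
u + D = 37539/40259 + I*√2059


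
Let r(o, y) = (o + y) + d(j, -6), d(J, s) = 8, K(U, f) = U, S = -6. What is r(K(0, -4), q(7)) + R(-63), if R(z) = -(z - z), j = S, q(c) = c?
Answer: 15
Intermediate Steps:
j = -6
r(o, y) = 8 + o + y (r(o, y) = (o + y) + 8 = 8 + o + y)
R(z) = 0 (R(z) = -1*0 = 0)
r(K(0, -4), q(7)) + R(-63) = (8 + 0 + 7) + 0 = 15 + 0 = 15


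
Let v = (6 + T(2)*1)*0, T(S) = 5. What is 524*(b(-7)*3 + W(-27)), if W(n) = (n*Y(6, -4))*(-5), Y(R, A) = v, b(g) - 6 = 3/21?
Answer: 67596/7 ≈ 9656.6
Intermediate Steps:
b(g) = 43/7 (b(g) = 6 + 3/21 = 6 + 3*(1/21) = 6 + ⅐ = 43/7)
v = 0 (v = (6 + 5*1)*0 = (6 + 5)*0 = 11*0 = 0)
Y(R, A) = 0
W(n) = 0 (W(n) = (n*0)*(-5) = 0*(-5) = 0)
524*(b(-7)*3 + W(-27)) = 524*((43/7)*3 + 0) = 524*(129/7 + 0) = 524*(129/7) = 67596/7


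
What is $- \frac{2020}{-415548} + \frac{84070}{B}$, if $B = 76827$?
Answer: $\frac{2924192575}{2660442183} \approx 1.0991$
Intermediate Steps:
$- \frac{2020}{-415548} + \frac{84070}{B} = - \frac{2020}{-415548} + \frac{84070}{76827} = \left(-2020\right) \left(- \frac{1}{415548}\right) + 84070 \cdot \frac{1}{76827} = \frac{505}{103887} + \frac{84070}{76827} = \frac{2924192575}{2660442183}$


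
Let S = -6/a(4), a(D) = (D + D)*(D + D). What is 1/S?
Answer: -32/3 ≈ -10.667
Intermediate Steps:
a(D) = 4*D**2 (a(D) = (2*D)*(2*D) = 4*D**2)
S = -3/32 (S = -6/(4*4**2) = -6/(4*16) = -6/64 = -6*1/64 = -3/32 ≈ -0.093750)
1/S = 1/(-3/32) = -32/3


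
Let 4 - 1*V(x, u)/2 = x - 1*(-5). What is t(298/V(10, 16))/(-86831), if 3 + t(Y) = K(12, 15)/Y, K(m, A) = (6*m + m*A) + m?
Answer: 3351/12937819 ≈ 0.00025901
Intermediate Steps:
K(m, A) = 7*m + A*m (K(m, A) = (6*m + A*m) + m = 7*m + A*m)
V(x, u) = -2 - 2*x (V(x, u) = 8 - 2*(x - 1*(-5)) = 8 - 2*(x + 5) = 8 - 2*(5 + x) = 8 + (-10 - 2*x) = -2 - 2*x)
t(Y) = -3 + 264/Y (t(Y) = -3 + (12*(7 + 15))/Y = -3 + (12*22)/Y = -3 + 264/Y)
t(298/V(10, 16))/(-86831) = (-3 + 264/((298/(-2 - 2*10))))/(-86831) = (-3 + 264/((298/(-2 - 20))))*(-1/86831) = (-3 + 264/((298/(-22))))*(-1/86831) = (-3 + 264/((298*(-1/22))))*(-1/86831) = (-3 + 264/(-149/11))*(-1/86831) = (-3 + 264*(-11/149))*(-1/86831) = (-3 - 2904/149)*(-1/86831) = -3351/149*(-1/86831) = 3351/12937819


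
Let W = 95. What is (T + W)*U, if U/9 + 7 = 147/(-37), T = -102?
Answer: 25578/37 ≈ 691.30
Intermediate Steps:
U = -3654/37 (U = -63 + 9*(147/(-37)) = -63 + 9*(147*(-1/37)) = -63 + 9*(-147/37) = -63 - 1323/37 = -3654/37 ≈ -98.757)
(T + W)*U = (-102 + 95)*(-3654/37) = -7*(-3654/37) = 25578/37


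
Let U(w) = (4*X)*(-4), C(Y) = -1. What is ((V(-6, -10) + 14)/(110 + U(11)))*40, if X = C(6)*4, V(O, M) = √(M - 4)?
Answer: 280/87 + 20*I*√14/87 ≈ 3.2184 + 0.86015*I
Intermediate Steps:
V(O, M) = √(-4 + M)
X = -4 (X = -1*4 = -4)
U(w) = 64 (U(w) = (4*(-4))*(-4) = -16*(-4) = 64)
((V(-6, -10) + 14)/(110 + U(11)))*40 = ((√(-4 - 10) + 14)/(110 + 64))*40 = ((√(-14) + 14)/174)*40 = ((I*√14 + 14)*(1/174))*40 = ((14 + I*√14)*(1/174))*40 = (7/87 + I*√14/174)*40 = 280/87 + 20*I*√14/87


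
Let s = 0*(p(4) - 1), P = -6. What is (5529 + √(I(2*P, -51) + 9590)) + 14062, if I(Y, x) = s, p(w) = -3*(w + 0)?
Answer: 19591 + √9590 ≈ 19689.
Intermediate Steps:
p(w) = -3*w
s = 0 (s = 0*(-3*4 - 1) = 0*(-12 - 1) = 0*(-13) = 0)
I(Y, x) = 0
(5529 + √(I(2*P, -51) + 9590)) + 14062 = (5529 + √(0 + 9590)) + 14062 = (5529 + √9590) + 14062 = 19591 + √9590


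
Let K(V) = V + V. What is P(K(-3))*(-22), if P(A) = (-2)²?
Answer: -88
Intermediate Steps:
K(V) = 2*V
P(A) = 4
P(K(-3))*(-22) = 4*(-22) = -88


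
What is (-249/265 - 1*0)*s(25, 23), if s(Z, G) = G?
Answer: -5727/265 ≈ -21.611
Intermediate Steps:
(-249/265 - 1*0)*s(25, 23) = (-249/265 - 1*0)*23 = (-249*1/265 + 0)*23 = (-249/265 + 0)*23 = -249/265*23 = -5727/265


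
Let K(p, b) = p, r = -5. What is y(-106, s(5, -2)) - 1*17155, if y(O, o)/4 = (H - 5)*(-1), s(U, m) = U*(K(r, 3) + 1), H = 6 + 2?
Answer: -17167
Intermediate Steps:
H = 8
s(U, m) = -4*U (s(U, m) = U*(-5 + 1) = U*(-4) = -4*U)
y(O, o) = -12 (y(O, o) = 4*((8 - 5)*(-1)) = 4*(3*(-1)) = 4*(-3) = -12)
y(-106, s(5, -2)) - 1*17155 = -12 - 1*17155 = -12 - 17155 = -17167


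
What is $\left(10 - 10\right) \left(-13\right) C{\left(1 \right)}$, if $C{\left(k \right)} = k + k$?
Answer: $0$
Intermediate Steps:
$C{\left(k \right)} = 2 k$
$\left(10 - 10\right) \left(-13\right) C{\left(1 \right)} = \left(10 - 10\right) \left(-13\right) 2 \cdot 1 = \left(10 - 10\right) \left(-13\right) 2 = 0 \left(-13\right) 2 = 0 \cdot 2 = 0$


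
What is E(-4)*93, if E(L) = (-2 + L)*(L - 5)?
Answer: 5022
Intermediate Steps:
E(L) = (-5 + L)*(-2 + L) (E(L) = (-2 + L)*(-5 + L) = (-5 + L)*(-2 + L))
E(-4)*93 = (10 + (-4)**2 - 7*(-4))*93 = (10 + 16 + 28)*93 = 54*93 = 5022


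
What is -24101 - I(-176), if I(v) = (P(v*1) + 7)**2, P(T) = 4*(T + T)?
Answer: -1986902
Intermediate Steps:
P(T) = 8*T (P(T) = 4*(2*T) = 8*T)
I(v) = (7 + 8*v)**2 (I(v) = (8*(v*1) + 7)**2 = (8*v + 7)**2 = (7 + 8*v)**2)
-24101 - I(-176) = -24101 - (7 + 8*(-176))**2 = -24101 - (7 - 1408)**2 = -24101 - 1*(-1401)**2 = -24101 - 1*1962801 = -24101 - 1962801 = -1986902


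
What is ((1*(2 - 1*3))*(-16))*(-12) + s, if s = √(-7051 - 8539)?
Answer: -192 + I*√15590 ≈ -192.0 + 124.86*I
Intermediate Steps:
s = I*√15590 (s = √(-15590) = I*√15590 ≈ 124.86*I)
((1*(2 - 1*3))*(-16))*(-12) + s = ((1*(2 - 1*3))*(-16))*(-12) + I*√15590 = ((1*(2 - 3))*(-16))*(-12) + I*√15590 = ((1*(-1))*(-16))*(-12) + I*√15590 = -1*(-16)*(-12) + I*√15590 = 16*(-12) + I*√15590 = -192 + I*√15590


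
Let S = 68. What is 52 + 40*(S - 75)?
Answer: -228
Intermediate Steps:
52 + 40*(S - 75) = 52 + 40*(68 - 75) = 52 + 40*(-7) = 52 - 280 = -228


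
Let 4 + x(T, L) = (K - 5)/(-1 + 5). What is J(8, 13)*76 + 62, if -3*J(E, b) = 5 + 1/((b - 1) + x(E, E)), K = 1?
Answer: -478/7 ≈ -68.286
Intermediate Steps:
x(T, L) = -5 (x(T, L) = -4 + (1 - 5)/(-1 + 5) = -4 - 4/4 = -4 - 4*¼ = -4 - 1 = -5)
J(E, b) = -5/3 - 1/(3*(-6 + b)) (J(E, b) = -(5 + 1/((b - 1) - 5))/3 = -(5 + 1/((-1 + b) - 5))/3 = -(5 + 1/(-6 + b))/3 = -5/3 - 1/(3*(-6 + b)))
J(8, 13)*76 + 62 = ((29 - 5*13)/(3*(-6 + 13)))*76 + 62 = ((⅓)*(29 - 65)/7)*76 + 62 = ((⅓)*(⅐)*(-36))*76 + 62 = -12/7*76 + 62 = -912/7 + 62 = -478/7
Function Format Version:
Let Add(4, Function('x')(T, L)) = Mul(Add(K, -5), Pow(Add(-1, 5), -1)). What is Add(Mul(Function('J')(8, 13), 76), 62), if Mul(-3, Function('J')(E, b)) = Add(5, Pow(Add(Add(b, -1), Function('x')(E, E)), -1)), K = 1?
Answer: Rational(-478, 7) ≈ -68.286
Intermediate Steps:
Function('x')(T, L) = -5 (Function('x')(T, L) = Add(-4, Mul(Add(1, -5), Pow(Add(-1, 5), -1))) = Add(-4, Mul(-4, Pow(4, -1))) = Add(-4, Mul(-4, Rational(1, 4))) = Add(-4, -1) = -5)
Function('J')(E, b) = Add(Rational(-5, 3), Mul(Rational(-1, 3), Pow(Add(-6, b), -1))) (Function('J')(E, b) = Mul(Rational(-1, 3), Add(5, Pow(Add(Add(b, -1), -5), -1))) = Mul(Rational(-1, 3), Add(5, Pow(Add(Add(-1, b), -5), -1))) = Mul(Rational(-1, 3), Add(5, Pow(Add(-6, b), -1))) = Add(Rational(-5, 3), Mul(Rational(-1, 3), Pow(Add(-6, b), -1))))
Add(Mul(Function('J')(8, 13), 76), 62) = Add(Mul(Mul(Rational(1, 3), Pow(Add(-6, 13), -1), Add(29, Mul(-5, 13))), 76), 62) = Add(Mul(Mul(Rational(1, 3), Pow(7, -1), Add(29, -65)), 76), 62) = Add(Mul(Mul(Rational(1, 3), Rational(1, 7), -36), 76), 62) = Add(Mul(Rational(-12, 7), 76), 62) = Add(Rational(-912, 7), 62) = Rational(-478, 7)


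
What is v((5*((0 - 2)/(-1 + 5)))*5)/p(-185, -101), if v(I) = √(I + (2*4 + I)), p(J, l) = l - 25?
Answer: -I*√17/126 ≈ -0.032723*I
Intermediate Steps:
p(J, l) = -25 + l
v(I) = √(8 + 2*I) (v(I) = √(I + (8 + I)) = √(8 + 2*I))
v((5*((0 - 2)/(-1 + 5)))*5)/p(-185, -101) = √(8 + 2*((5*((0 - 2)/(-1 + 5)))*5))/(-25 - 101) = √(8 + 2*((5*(-2/4))*5))/(-126) = √(8 + 2*((5*(-2*¼))*5))*(-1/126) = √(8 + 2*((5*(-½))*5))*(-1/126) = √(8 + 2*(-5/2*5))*(-1/126) = √(8 + 2*(-25/2))*(-1/126) = √(8 - 25)*(-1/126) = √(-17)*(-1/126) = (I*√17)*(-1/126) = -I*√17/126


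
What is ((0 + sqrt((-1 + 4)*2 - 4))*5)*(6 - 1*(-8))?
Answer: 70*sqrt(2) ≈ 98.995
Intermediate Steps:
((0 + sqrt((-1 + 4)*2 - 4))*5)*(6 - 1*(-8)) = ((0 + sqrt(3*2 - 4))*5)*(6 + 8) = ((0 + sqrt(6 - 4))*5)*14 = ((0 + sqrt(2))*5)*14 = (sqrt(2)*5)*14 = (5*sqrt(2))*14 = 70*sqrt(2)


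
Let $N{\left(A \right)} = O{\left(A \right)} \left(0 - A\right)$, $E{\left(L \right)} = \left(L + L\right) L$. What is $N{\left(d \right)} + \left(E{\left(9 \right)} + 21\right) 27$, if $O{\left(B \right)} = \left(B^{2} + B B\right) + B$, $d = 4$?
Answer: $4797$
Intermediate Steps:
$E{\left(L \right)} = 2 L^{2}$ ($E{\left(L \right)} = 2 L L = 2 L^{2}$)
$O{\left(B \right)} = B + 2 B^{2}$ ($O{\left(B \right)} = \left(B^{2} + B^{2}\right) + B = 2 B^{2} + B = B + 2 B^{2}$)
$N{\left(A \right)} = - A^{2} \left(1 + 2 A\right)$ ($N{\left(A \right)} = A \left(1 + 2 A\right) \left(0 - A\right) = A \left(1 + 2 A\right) \left(- A\right) = - A^{2} \left(1 + 2 A\right)$)
$N{\left(d \right)} + \left(E{\left(9 \right)} + 21\right) 27 = 4^{2} \left(-1 - 8\right) + \left(2 \cdot 9^{2} + 21\right) 27 = 16 \left(-1 - 8\right) + \left(2 \cdot 81 + 21\right) 27 = 16 \left(-9\right) + \left(162 + 21\right) 27 = -144 + 183 \cdot 27 = -144 + 4941 = 4797$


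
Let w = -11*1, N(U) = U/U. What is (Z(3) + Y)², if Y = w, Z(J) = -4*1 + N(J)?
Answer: 196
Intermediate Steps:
N(U) = 1
Z(J) = -3 (Z(J) = -4*1 + 1 = -4 + 1 = -3)
w = -11
Y = -11
(Z(3) + Y)² = (-3 - 11)² = (-14)² = 196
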